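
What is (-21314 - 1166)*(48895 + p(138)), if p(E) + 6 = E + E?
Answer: -1105229200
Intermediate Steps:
p(E) = -6 + 2*E (p(E) = -6 + (E + E) = -6 + 2*E)
(-21314 - 1166)*(48895 + p(138)) = (-21314 - 1166)*(48895 + (-6 + 2*138)) = -22480*(48895 + (-6 + 276)) = -22480*(48895 + 270) = -22480*49165 = -1105229200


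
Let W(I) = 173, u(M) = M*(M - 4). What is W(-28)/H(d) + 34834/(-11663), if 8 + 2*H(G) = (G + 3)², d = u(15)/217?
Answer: 89975407163/1686143236 ≈ 53.362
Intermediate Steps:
u(M) = M*(-4 + M)
d = 165/217 (d = (15*(-4 + 15))/217 = (15*11)*(1/217) = 165*(1/217) = 165/217 ≈ 0.76037)
H(G) = -4 + (3 + G)²/2 (H(G) = -4 + (G + 3)²/2 = -4 + (3 + G)²/2)
W(-28)/H(d) + 34834/(-11663) = 173/(-4 + (3 + 165/217)²/2) + 34834/(-11663) = 173/(-4 + (816/217)²/2) + 34834*(-1/11663) = 173/(-4 + (½)*(665856/47089)) - 34834/11663 = 173/(-4 + 332928/47089) - 34834/11663 = 173/(144572/47089) - 34834/11663 = 173*(47089/144572) - 34834/11663 = 8146397/144572 - 34834/11663 = 89975407163/1686143236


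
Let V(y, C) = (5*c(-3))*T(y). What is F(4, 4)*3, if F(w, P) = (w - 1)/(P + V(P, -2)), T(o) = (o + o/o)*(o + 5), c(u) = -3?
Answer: -9/671 ≈ -0.013413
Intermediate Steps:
T(o) = (1 + o)*(5 + o) (T(o) = (o + 1)*(5 + o) = (1 + o)*(5 + o))
V(y, C) = -75 - 90*y - 15*y² (V(y, C) = (5*(-3))*(5 + y² + 6*y) = -15*(5 + y² + 6*y) = -75 - 90*y - 15*y²)
F(w, P) = (-1 + w)/(-75 - 89*P - 15*P²) (F(w, P) = (w - 1)/(P + (-75 - 90*P - 15*P²)) = (-1 + w)/(-75 - 89*P - 15*P²))
F(4, 4)*3 = ((1 - 1*4)/(75 + 15*4² + 89*4))*3 = ((1 - 4)/(75 + 15*16 + 356))*3 = (-3/(75 + 240 + 356))*3 = (-3/671)*3 = ((1/671)*(-3))*3 = -3/671*3 = -9/671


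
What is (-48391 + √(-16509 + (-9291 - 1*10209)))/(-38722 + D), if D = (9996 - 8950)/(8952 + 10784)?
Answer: 477522388/382108173 - 9868*I*√4001/127369391 ≈ 1.2497 - 0.0049006*I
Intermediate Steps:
D = 523/9868 (D = 1046/19736 = 1046*(1/19736) = 523/9868 ≈ 0.053000)
(-48391 + √(-16509 + (-9291 - 1*10209)))/(-38722 + D) = (-48391 + √(-16509 + (-9291 - 1*10209)))/(-38722 + 523/9868) = (-48391 + √(-16509 + (-9291 - 10209)))/(-382108173/9868) = (-48391 + √(-16509 - 19500))*(-9868/382108173) = (-48391 + √(-36009))*(-9868/382108173) = (-48391 + 3*I*√4001)*(-9868/382108173) = 477522388/382108173 - 9868*I*√4001/127369391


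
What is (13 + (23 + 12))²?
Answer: 2304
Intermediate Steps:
(13 + (23 + 12))² = (13 + 35)² = 48² = 2304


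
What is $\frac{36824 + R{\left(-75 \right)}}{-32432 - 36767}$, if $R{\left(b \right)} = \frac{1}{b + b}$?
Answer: $- \frac{5523599}{10379850} \approx -0.53215$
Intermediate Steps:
$R{\left(b \right)} = \frac{1}{2 b}$
$\frac{36824 + R{\left(-75 \right)}}{-32432 - 36767} = \frac{36824 + \frac{1}{2 \left(-75\right)}}{-32432 - 36767} = \frac{36824 + \frac{1}{2} \left(- \frac{1}{75}\right)}{-69199} = \left(36824 - \frac{1}{150}\right) \left(- \frac{1}{69199}\right) = \frac{5523599}{150} \left(- \frac{1}{69199}\right) = - \frac{5523599}{10379850}$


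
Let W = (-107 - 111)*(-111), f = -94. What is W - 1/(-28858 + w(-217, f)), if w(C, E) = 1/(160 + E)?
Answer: 46088164212/1904627 ≈ 24198.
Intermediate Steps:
W = 24198 (W = -218*(-111) = 24198)
W - 1/(-28858 + w(-217, f)) = 24198 - 1/(-28858 + 1/(160 - 94)) = 24198 - 1/(-28858 + 1/66) = 24198 - 1/(-1904627/66) = 24198 - 1*(-66/1904627) = 24198 + 66/1904627 = 46088164212/1904627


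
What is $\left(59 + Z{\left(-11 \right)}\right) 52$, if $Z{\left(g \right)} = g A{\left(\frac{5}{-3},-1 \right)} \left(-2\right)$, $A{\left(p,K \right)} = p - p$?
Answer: $3068$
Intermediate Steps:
$A{\left(p,K \right)} = 0$
$Z{\left(g \right)} = 0$ ($Z{\left(g \right)} = g 0 \left(-2\right) = 0 \left(-2\right) = 0$)
$\left(59 + Z{\left(-11 \right)}\right) 52 = \left(59 + 0\right) 52 = 59 \cdot 52 = 3068$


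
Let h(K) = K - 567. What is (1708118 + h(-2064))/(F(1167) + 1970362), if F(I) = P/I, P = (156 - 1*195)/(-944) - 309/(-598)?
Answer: 187258352143408/216340987257911 ≈ 0.86557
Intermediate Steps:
P = 157509/282256 (P = (156 - 195)*(-1/944) - 309*(-1/598) = -39*(-1/944) + 309/598 = 39/944 + 309/598 = 157509/282256 ≈ 0.55804)
h(K) = -567 + K
F(I) = 157509/(282256*I)
(1708118 + h(-2064))/(F(1167) + 1970362) = (1708118 + (-567 - 2064))/((157509/282256)/1167 + 1970362) = (1708118 - 2631)/((157509/282256)*(1/1167) + 1970362) = 1705487/(52503/109797584 + 1970362) = 1705487/(216340987257911/109797584) = 1705487*(109797584/216340987257911) = 187258352143408/216340987257911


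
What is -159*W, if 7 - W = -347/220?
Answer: -300033/220 ≈ -1363.8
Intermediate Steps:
W = 1887/220 (W = 7 - (-347)/220 = 7 - 1*(-347/220) = 7 + 347/220 = 1887/220 ≈ 8.5773)
-159*W = -159*1887/220 = -300033/220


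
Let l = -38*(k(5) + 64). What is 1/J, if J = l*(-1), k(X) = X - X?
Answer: 1/2432 ≈ 0.00041118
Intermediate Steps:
k(X) = 0
l = -2432 (l = -38*(0 + 64) = -38*64 = -2432)
J = 2432 (J = -2432*(-1) = 2432)
1/J = 1/2432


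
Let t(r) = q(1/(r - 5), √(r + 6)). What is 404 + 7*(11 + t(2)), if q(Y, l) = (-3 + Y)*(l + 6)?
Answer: 341 - 140*√2/3 ≈ 275.00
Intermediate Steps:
q(Y, l) = (-3 + Y)*(6 + l)
t(r) = -18 - 3*√(6 + r) + 6/(-5 + r) + √(6 + r)/(-5 + r) (t(r) = -18 - 3*√(r + 6) + 6/(r - 5) + √(r + 6)/(r - 5) = -18 - 3*√(6 + r) + 6/(-5 + r) + √(6 + r)/(-5 + r))
404 + 7*(11 + t(2)) = 404 + 7*(11 + (6 + √(6 + 2) - 3*(-5 + 2)*(6 + √(6 + 2)))/(-5 + 2)) = 404 + 7*(11 + (6 + √8 - 3*(-3)*(6 + √8))/(-3)) = 404 + 7*(11 - (6 + 2*√2 - 3*(-3)*(6 + 2*√2))/3) = 404 + 7*(11 - (6 + 2*√2 + (54 + 18*√2))/3) = 404 + 7*(11 - (60 + 20*√2)/3) = 404 + 7*(11 + (-20 - 20*√2/3)) = 404 + 7*(-9 - 20*√2/3) = 404 + (-63 - 140*√2/3) = 341 - 140*√2/3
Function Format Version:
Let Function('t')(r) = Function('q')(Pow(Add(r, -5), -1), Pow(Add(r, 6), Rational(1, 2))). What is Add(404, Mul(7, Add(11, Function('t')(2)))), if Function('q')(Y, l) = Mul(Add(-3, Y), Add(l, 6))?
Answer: Add(341, Mul(Rational(-140, 3), Pow(2, Rational(1, 2)))) ≈ 275.00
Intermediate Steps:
Function('q')(Y, l) = Mul(Add(-3, Y), Add(6, l))
Function('t')(r) = Add(-18, Mul(-3, Pow(Add(6, r), Rational(1, 2))), Mul(6, Pow(Add(-5, r), -1)), Mul(Pow(Add(-5, r), -1), Pow(Add(6, r), Rational(1, 2)))) (Function('t')(r) = Add(-18, Mul(-3, Pow(Add(r, 6), Rational(1, 2))), Mul(6, Pow(Add(r, -5), -1)), Mul(Pow(Add(r, -5), -1), Pow(Add(r, 6), Rational(1, 2)))) = Add(-18, Mul(-3, Pow(Add(6, r), Rational(1, 2))), Mul(6, Pow(Add(-5, r), -1)), Mul(Pow(Add(-5, r), -1), Pow(Add(6, r), Rational(1, 2)))))
Add(404, Mul(7, Add(11, Function('t')(2)))) = Add(404, Mul(7, Add(11, Mul(Pow(Add(-5, 2), -1), Add(6, Pow(Add(6, 2), Rational(1, 2)), Mul(-3, Add(-5, 2), Add(6, Pow(Add(6, 2), Rational(1, 2))))))))) = Add(404, Mul(7, Add(11, Mul(Pow(-3, -1), Add(6, Pow(8, Rational(1, 2)), Mul(-3, -3, Add(6, Pow(8, Rational(1, 2))))))))) = Add(404, Mul(7, Add(11, Mul(Rational(-1, 3), Add(6, Mul(2, Pow(2, Rational(1, 2))), Mul(-3, -3, Add(6, Mul(2, Pow(2, Rational(1, 2)))))))))) = Add(404, Mul(7, Add(11, Mul(Rational(-1, 3), Add(6, Mul(2, Pow(2, Rational(1, 2))), Add(54, Mul(18, Pow(2, Rational(1, 2))))))))) = Add(404, Mul(7, Add(11, Mul(Rational(-1, 3), Add(60, Mul(20, Pow(2, Rational(1, 2)))))))) = Add(404, Mul(7, Add(11, Add(-20, Mul(Rational(-20, 3), Pow(2, Rational(1, 2))))))) = Add(404, Mul(7, Add(-9, Mul(Rational(-20, 3), Pow(2, Rational(1, 2)))))) = Add(404, Add(-63, Mul(Rational(-140, 3), Pow(2, Rational(1, 2))))) = Add(341, Mul(Rational(-140, 3), Pow(2, Rational(1, 2))))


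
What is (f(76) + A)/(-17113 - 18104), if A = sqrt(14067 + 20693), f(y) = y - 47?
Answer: -29/35217 - 2*sqrt(8690)/35217 ≈ -0.0061175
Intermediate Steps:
f(y) = -47 + y
A = 2*sqrt(8690) (A = sqrt(34760) = 2*sqrt(8690) ≈ 186.44)
(f(76) + A)/(-17113 - 18104) = ((-47 + 76) + 2*sqrt(8690))/(-17113 - 18104) = (29 + 2*sqrt(8690))/(-35217) = (29 + 2*sqrt(8690))*(-1/35217) = -29/35217 - 2*sqrt(8690)/35217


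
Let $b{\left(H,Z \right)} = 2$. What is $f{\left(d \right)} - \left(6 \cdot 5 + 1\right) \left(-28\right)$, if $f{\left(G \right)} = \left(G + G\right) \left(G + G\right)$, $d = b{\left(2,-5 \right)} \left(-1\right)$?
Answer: $884$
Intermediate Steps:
$d = -2$ ($d = 2 \left(-1\right) = -2$)
$f{\left(G \right)} = 4 G^{2}$ ($f{\left(G \right)} = 2 G 2 G = 4 G^{2}$)
$f{\left(d \right)} - \left(6 \cdot 5 + 1\right) \left(-28\right) = 4 \left(-2\right)^{2} - \left(6 \cdot 5 + 1\right) \left(-28\right) = 4 \cdot 4 - \left(30 + 1\right) \left(-28\right) = 16 - 31 \left(-28\right) = 16 - -868 = 16 + 868 = 884$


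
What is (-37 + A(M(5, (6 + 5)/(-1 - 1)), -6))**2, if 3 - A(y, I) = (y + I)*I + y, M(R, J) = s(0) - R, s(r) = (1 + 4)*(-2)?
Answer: 21025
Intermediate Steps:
s(r) = -10 (s(r) = 5*(-2) = -10)
M(R, J) = -10 - R
A(y, I) = 3 - y - I*(I + y) (A(y, I) = 3 - ((y + I)*I + y) = 3 - ((I + y)*I + y) = 3 - (I*(I + y) + y) = 3 - (y + I*(I + y)) = 3 + (-y - I*(I + y)) = 3 - y - I*(I + y))
(-37 + A(M(5, (6 + 5)/(-1 - 1)), -6))**2 = (-37 + (3 - (-10 - 1*5) - 1*(-6)**2 - 1*(-6)*(-10 - 1*5)))**2 = (-37 + (3 - (-10 - 5) - 1*36 - 1*(-6)*(-10 - 5)))**2 = (-37 + (3 - 1*(-15) - 36 - 1*(-6)*(-15)))**2 = (-37 + (3 + 15 - 36 - 90))**2 = (-37 - 108)**2 = (-145)**2 = 21025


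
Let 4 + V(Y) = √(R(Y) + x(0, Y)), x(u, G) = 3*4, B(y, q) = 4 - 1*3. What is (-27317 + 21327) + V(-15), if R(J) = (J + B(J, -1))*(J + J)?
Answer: -5994 + 12*√3 ≈ -5973.2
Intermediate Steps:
B(y, q) = 1 (B(y, q) = 4 - 3 = 1)
x(u, G) = 12
R(J) = 2*J*(1 + J) (R(J) = (J + 1)*(J + J) = (1 + J)*(2*J) = 2*J*(1 + J))
V(Y) = -4 + √(12 + 2*Y*(1 + Y)) (V(Y) = -4 + √(2*Y*(1 + Y) + 12) = -4 + √(12 + 2*Y*(1 + Y)))
(-27317 + 21327) + V(-15) = (-27317 + 21327) + (-4 + √2*√(6 - 15*(1 - 15))) = -5990 + (-4 + √2*√(6 - 15*(-14))) = -5990 + (-4 + √2*√(6 + 210)) = -5990 + (-4 + √2*√216) = -5990 + (-4 + √2*(6*√6)) = -5990 + (-4 + 12*√3) = -5994 + 12*√3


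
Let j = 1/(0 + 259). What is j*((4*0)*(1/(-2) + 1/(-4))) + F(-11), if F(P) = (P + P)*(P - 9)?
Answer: 440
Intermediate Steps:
j = 1/259 ≈ 0.0038610
F(P) = 2*P*(-9 + P) (F(P) = (2*P)*(-9 + P) = 2*P*(-9 + P))
j*((4*0)*(1/(-2) + 1/(-4))) + F(-11) = ((4*0)*(1/(-2) + 1/(-4)))/259 + 2*(-11)*(-9 - 11) = (0*(1*(-½) + 1*(-¼)))/259 + 2*(-11)*(-20) = (0*(-½ - ¼))/259 + 440 = (0*(-¾))/259 + 440 = (1/259)*0 + 440 = 0 + 440 = 440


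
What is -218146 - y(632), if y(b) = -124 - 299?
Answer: -217723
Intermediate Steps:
y(b) = -423
-218146 - y(632) = -218146 - 1*(-423) = -218146 + 423 = -217723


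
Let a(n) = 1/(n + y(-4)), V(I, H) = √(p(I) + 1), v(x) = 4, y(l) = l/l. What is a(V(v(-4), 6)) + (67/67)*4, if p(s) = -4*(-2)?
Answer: 17/4 ≈ 4.2500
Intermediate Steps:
y(l) = 1
p(s) = 8
V(I, H) = 3 (V(I, H) = √(8 + 1) = √9 = 3)
a(n) = 1/(1 + n) (a(n) = 1/(n + 1) = 1/(1 + n))
a(V(v(-4), 6)) + (67/67)*4 = 1/(1 + 3) + (67/67)*4 = 1/4 + (67*(1/67))*4 = ¼ + 1*4 = ¼ + 4 = 17/4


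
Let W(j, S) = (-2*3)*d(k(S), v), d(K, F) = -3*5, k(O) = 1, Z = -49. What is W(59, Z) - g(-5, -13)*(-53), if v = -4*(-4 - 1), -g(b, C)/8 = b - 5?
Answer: 4330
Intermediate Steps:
g(b, C) = 40 - 8*b (g(b, C) = -8*(b - 5) = -8*(-5 + b) = 40 - 8*b)
v = 20 (v = -4*(-5) = 20)
d(K, F) = -15
W(j, S) = 90 (W(j, S) = -2*3*(-15) = -6*(-15) = 90)
W(59, Z) - g(-5, -13)*(-53) = 90 - (40 - 8*(-5))*(-53) = 90 - (40 + 40)*(-53) = 90 - 80*(-53) = 90 - 1*(-4240) = 90 + 4240 = 4330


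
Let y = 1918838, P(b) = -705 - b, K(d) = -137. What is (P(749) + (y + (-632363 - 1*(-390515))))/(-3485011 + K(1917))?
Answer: -139628/290429 ≈ -0.48076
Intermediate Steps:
(P(749) + (y + (-632363 - 1*(-390515))))/(-3485011 + K(1917)) = ((-705 - 1*749) + (1918838 + (-632363 - 1*(-390515))))/(-3485011 - 137) = ((-705 - 749) + (1918838 + (-632363 + 390515)))/(-3485148) = (-1454 + (1918838 - 241848))*(-1/3485148) = (-1454 + 1676990)*(-1/3485148) = 1675536*(-1/3485148) = -139628/290429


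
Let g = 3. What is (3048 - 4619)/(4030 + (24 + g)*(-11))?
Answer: -1571/3733 ≈ -0.42084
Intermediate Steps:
(3048 - 4619)/(4030 + (24 + g)*(-11)) = (3048 - 4619)/(4030 + (24 + 3)*(-11)) = -1571/(4030 + 27*(-11)) = -1571/(4030 - 297) = -1571/3733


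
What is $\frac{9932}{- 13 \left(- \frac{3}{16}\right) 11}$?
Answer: $\frac{12224}{33} \approx 370.42$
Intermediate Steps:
$\frac{9932}{- 13 \left(- \frac{3}{16}\right) 11} = \frac{9932}{- 13 \left(\left(-3\right) \frac{1}{16}\right) 11} = \frac{9932}{\left(-13\right) \left(- \frac{3}{16}\right) 11} = \frac{9932}{\frac{39}{16} \cdot 11} = \frac{9932}{\frac{429}{16}} = 9932 \cdot \frac{16}{429} = \frac{12224}{33}$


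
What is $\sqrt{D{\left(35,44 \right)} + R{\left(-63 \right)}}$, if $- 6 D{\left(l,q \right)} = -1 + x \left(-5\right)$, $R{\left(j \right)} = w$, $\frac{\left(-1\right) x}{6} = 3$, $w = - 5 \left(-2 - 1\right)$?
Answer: $\frac{\sqrt{6}}{6} \approx 0.40825$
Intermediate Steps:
$w = 15$ ($w = \left(-5\right) \left(-3\right) = 15$)
$x = -18$ ($x = \left(-6\right) 3 = -18$)
$R{\left(j \right)} = 15$
$D{\left(l,q \right)} = - \frac{89}{6}$ ($D{\left(l,q \right)} = - \frac{-1 - -90}{6} = - \frac{-1 + 90}{6} = \left(- \frac{1}{6}\right) 89 = - \frac{89}{6}$)
$\sqrt{D{\left(35,44 \right)} + R{\left(-63 \right)}} = \sqrt{- \frac{89}{6} + 15} = \sqrt{\frac{1}{6}} = \frac{\sqrt{6}}{6}$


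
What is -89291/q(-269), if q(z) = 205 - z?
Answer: -89291/474 ≈ -188.38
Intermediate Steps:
-89291/q(-269) = -89291/(205 - 1*(-269)) = -89291/(205 + 269) = -89291/474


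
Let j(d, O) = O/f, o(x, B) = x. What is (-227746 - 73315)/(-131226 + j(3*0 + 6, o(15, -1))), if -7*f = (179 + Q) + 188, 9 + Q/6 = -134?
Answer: 147820951/64431861 ≈ 2.2942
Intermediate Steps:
Q = -858 (Q = -54 + 6*(-134) = -54 - 804 = -858)
f = 491/7 (f = -((179 - 858) + 188)/7 = -(-679 + 188)/7 = -⅐*(-491) = 491/7 ≈ 70.143)
j(d, O) = 7*O/491 (j(d, O) = O/(491/7) = O*(7/491) = 7*O/491)
(-227746 - 73315)/(-131226 + j(3*0 + 6, o(15, -1))) = (-227746 - 73315)/(-131226 + (7/491)*15) = -301061/(-131226 + 105/491) = -301061/(-64431861/491) = -301061*(-491/64431861) = 147820951/64431861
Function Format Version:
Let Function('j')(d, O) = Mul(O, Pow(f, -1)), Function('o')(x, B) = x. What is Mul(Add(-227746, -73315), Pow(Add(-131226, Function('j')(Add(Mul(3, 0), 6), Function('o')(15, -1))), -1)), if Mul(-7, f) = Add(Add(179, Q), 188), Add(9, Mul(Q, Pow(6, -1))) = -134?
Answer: Rational(147820951, 64431861) ≈ 2.2942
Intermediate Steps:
Q = -858 (Q = Add(-54, Mul(6, -134)) = Add(-54, -804) = -858)
f = Rational(491, 7) (f = Mul(Rational(-1, 7), Add(Add(179, -858), 188)) = Mul(Rational(-1, 7), Add(-679, 188)) = Mul(Rational(-1, 7), -491) = Rational(491, 7) ≈ 70.143)
Function('j')(d, O) = Mul(Rational(7, 491), O) (Function('j')(d, O) = Mul(O, Pow(Rational(491, 7), -1)) = Mul(O, Rational(7, 491)) = Mul(Rational(7, 491), O))
Mul(Add(-227746, -73315), Pow(Add(-131226, Function('j')(Add(Mul(3, 0), 6), Function('o')(15, -1))), -1)) = Mul(Add(-227746, -73315), Pow(Add(-131226, Mul(Rational(7, 491), 15)), -1)) = Mul(-301061, Pow(Add(-131226, Rational(105, 491)), -1)) = Mul(-301061, Pow(Rational(-64431861, 491), -1)) = Mul(-301061, Rational(-491, 64431861)) = Rational(147820951, 64431861)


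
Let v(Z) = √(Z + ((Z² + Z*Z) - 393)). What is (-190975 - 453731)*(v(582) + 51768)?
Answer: -33375140208 - 1934118*√75293 ≈ -3.3906e+10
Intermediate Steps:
v(Z) = √(-393 + Z + 2*Z²) (v(Z) = √(Z + ((Z² + Z²) - 393)) = √(Z + (2*Z² - 393)) = √(Z + (-393 + 2*Z²)) = √(-393 + Z + 2*Z²))
(-190975 - 453731)*(v(582) + 51768) = (-190975 - 453731)*(√(-393 + 582 + 2*582²) + 51768) = -644706*(√(-393 + 582 + 2*338724) + 51768) = -644706*(√(-393 + 582 + 677448) + 51768) = -644706*(√677637 + 51768) = -644706*(3*√75293 + 51768) = -644706*(51768 + 3*√75293) = -33375140208 - 1934118*√75293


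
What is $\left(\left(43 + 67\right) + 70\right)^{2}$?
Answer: $32400$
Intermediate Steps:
$\left(\left(43 + 67\right) + 70\right)^{2} = \left(110 + 70\right)^{2} = 180^{2} = 32400$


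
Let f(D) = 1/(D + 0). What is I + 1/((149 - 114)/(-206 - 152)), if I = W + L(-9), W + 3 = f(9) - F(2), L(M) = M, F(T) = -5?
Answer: -5392/315 ≈ -17.117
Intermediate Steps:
f(D) = 1/D
W = 19/9 (W = -3 + (1/9 - 1*(-5)) = -3 + (⅑ + 5) = -3 + 46/9 = 19/9 ≈ 2.1111)
I = -62/9 (I = 19/9 - 9 = -62/9 ≈ -6.8889)
I + 1/((149 - 114)/(-206 - 152)) = -62/9 + 1/((149 - 114)/(-206 - 152)) = -62/9 + 1/(35/(-358)) = -62/9 + 1/(35*(-1/358)) = -62/9 + 1/(-35/358) = -62/9 - 358/35 = -5392/315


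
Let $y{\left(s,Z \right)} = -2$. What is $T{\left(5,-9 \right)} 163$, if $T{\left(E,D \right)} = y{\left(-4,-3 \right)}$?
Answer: $-326$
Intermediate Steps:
$T{\left(E,D \right)} = -2$
$T{\left(5,-9 \right)} 163 = \left(-2\right) 163 = -326$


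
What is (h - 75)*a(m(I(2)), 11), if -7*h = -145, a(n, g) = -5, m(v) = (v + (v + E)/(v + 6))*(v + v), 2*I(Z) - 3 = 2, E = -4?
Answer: 1900/7 ≈ 271.43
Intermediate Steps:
I(Z) = 5/2 (I(Z) = 3/2 + (½)*2 = 3/2 + 1 = 5/2)
m(v) = 2*v*(v + (-4 + v)/(6 + v)) (m(v) = (v + (v - 4)/(v + 6))*(v + v) = (v + (-4 + v)/(6 + v))*(2*v) = 2*v*(v + (-4 + v)/(6 + v)))
h = 145/7 (h = -⅐*(-145) = 145/7 ≈ 20.714)
(h - 75)*a(m(I(2)), 11) = (145/7 - 75)*(-5) = -380/7*(-5) = 1900/7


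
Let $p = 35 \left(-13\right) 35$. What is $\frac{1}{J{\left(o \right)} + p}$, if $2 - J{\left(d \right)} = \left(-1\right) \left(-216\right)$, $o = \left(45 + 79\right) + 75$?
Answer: $- \frac{1}{16139} \approx -6.1962 \cdot 10^{-5}$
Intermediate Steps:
$p = -15925$ ($p = \left(-455\right) 35 = -15925$)
$o = 199$ ($o = 124 + 75 = 199$)
$J{\left(d \right)} = -214$ ($J{\left(d \right)} = 2 - \left(-1\right) \left(-216\right) = 2 - 216 = -214$)
$\frac{1}{J{\left(o \right)} + p} = \frac{1}{-214 - 15925} = \frac{1}{-16139} = - \frac{1}{16139}$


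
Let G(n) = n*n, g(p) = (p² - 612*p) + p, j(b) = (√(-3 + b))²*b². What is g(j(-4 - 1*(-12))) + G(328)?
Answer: 14464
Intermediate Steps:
j(b) = b²*(-3 + b) (j(b) = (-3 + b)*b² = b²*(-3 + b))
g(p) = p² - 611*p
G(n) = n²
g(j(-4 - 1*(-12))) + G(328) = ((-4 - 1*(-12))²*(-3 + (-4 - 1*(-12))))*(-611 + (-4 - 1*(-12))²*(-3 + (-4 - 1*(-12)))) + 328² = ((-4 + 12)²*(-3 + (-4 + 12)))*(-611 + (-4 + 12)²*(-3 + (-4 + 12))) + 107584 = (8²*(-3 + 8))*(-611 + 8²*(-3 + 8)) + 107584 = (64*5)*(-611 + 64*5) + 107584 = 320*(-611 + 320) + 107584 = 320*(-291) + 107584 = -93120 + 107584 = 14464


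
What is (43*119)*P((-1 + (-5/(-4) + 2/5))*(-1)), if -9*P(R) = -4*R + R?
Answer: -66521/60 ≈ -1108.7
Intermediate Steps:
P(R) = R/3 (P(R) = -(-4*R + R)/9 = -(-1)*R/3 = R/3)
(43*119)*P((-1 + (-5/(-4) + 2/5))*(-1)) = (43*119)*(((-1 + (-5/(-4) + 2/5))*(-1))/3) = 5117*(((-1 + (-5*(-¼) + 2*(⅕)))*(-1))/3) = 5117*(((-1 + (5/4 + ⅖))*(-1))/3) = 5117*(((-1 + 33/20)*(-1))/3) = 5117*(((13/20)*(-1))/3) = 5117*((⅓)*(-13/20)) = 5117*(-13/60) = -66521/60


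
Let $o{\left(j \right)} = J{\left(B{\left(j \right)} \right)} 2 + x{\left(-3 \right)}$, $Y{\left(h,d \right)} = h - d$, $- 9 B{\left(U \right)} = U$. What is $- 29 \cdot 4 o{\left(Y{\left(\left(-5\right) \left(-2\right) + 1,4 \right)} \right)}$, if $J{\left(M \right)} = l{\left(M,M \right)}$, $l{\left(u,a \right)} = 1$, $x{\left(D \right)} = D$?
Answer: $116$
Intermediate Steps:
$B{\left(U \right)} = - \frac{U}{9}$
$J{\left(M \right)} = 1$
$o{\left(j \right)} = -1$ ($o{\left(j \right)} = 1 \cdot 2 - 3 = 2 - 3 = -1$)
$- 29 \cdot 4 o{\left(Y{\left(\left(-5\right) \left(-2\right) + 1,4 \right)} \right)} = - 29 \cdot 4 \left(-1\right) = \left(-29\right) \left(-4\right) = 116$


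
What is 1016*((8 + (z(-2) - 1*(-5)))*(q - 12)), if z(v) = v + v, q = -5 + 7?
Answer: -91440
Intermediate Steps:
q = 2
z(v) = 2*v
1016*((8 + (z(-2) - 1*(-5)))*(q - 12)) = 1016*((8 + (2*(-2) - 1*(-5)))*(2 - 12)) = 1016*((8 + (-4 + 5))*(-10)) = 1016*((8 + 1)*(-10)) = 1016*(9*(-10)) = 1016*(-90) = -91440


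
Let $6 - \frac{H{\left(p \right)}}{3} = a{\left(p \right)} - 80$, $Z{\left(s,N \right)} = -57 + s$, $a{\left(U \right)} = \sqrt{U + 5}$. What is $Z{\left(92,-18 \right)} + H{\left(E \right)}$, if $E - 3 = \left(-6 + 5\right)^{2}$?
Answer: $284$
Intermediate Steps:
$a{\left(U \right)} = \sqrt{5 + U}$
$E = 4$ ($E = 3 + \left(-6 + 5\right)^{2} = 3 + \left(-1\right)^{2} = 3 + 1 = 4$)
$H{\left(p \right)} = 258 - 3 \sqrt{5 + p}$ ($H{\left(p \right)} = 18 - 3 \left(\sqrt{5 + p} - 80\right) = 18 - 3 \left(-80 + \sqrt{5 + p}\right) = 18 - \left(-240 + 3 \sqrt{5 + p}\right) = 258 - 3 \sqrt{5 + p}$)
$Z{\left(92,-18 \right)} + H{\left(E \right)} = \left(-57 + 92\right) + \left(258 - 3 \sqrt{5 + 4}\right) = 35 + \left(258 - 3 \sqrt{9}\right) = 35 + \left(258 - 9\right) = 35 + 249 = 284$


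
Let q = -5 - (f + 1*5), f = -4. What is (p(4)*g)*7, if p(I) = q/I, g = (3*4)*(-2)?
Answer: 252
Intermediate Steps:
g = -24 (g = 12*(-2) = -24)
q = -6 (q = -5 - (-4 + 1*5) = -5 - (-4 + 5) = -5 - 1*1 = -5 - 1 = -6)
p(I) = -6/I
(p(4)*g)*7 = (-6/4*(-24))*7 = (-6*¼*(-24))*7 = -3/2*(-24)*7 = 36*7 = 252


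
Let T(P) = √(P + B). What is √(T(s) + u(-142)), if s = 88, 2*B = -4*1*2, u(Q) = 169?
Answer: √(169 + 2*√21) ≈ 13.348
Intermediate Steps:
B = -4 (B = (-4*1*2)/2 = (-4*2)/2 = (½)*(-8) = -4)
T(P) = √(-4 + P) (T(P) = √(P - 4) = √(-4 + P))
√(T(s) + u(-142)) = √(√(-4 + 88) + 169) = √(√84 + 169) = √(2*√21 + 169) = √(169 + 2*√21)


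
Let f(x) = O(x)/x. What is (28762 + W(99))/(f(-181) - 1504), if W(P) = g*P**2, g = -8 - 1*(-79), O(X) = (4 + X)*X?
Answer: -724633/1681 ≈ -431.07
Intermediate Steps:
O(X) = X*(4 + X)
g = 71 (g = -8 + 79 = 71)
W(P) = 71*P**2
f(x) = 4 + x (f(x) = (x*(4 + x))/x = 4 + x)
(28762 + W(99))/(f(-181) - 1504) = (28762 + 71*99**2)/((4 - 181) - 1504) = (28762 + 71*9801)/(-177 - 1504) = (28762 + 695871)/(-1681) = 724633*(-1/1681) = -724633/1681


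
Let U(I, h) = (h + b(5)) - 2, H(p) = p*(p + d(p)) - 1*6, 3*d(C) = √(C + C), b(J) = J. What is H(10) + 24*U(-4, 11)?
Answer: 430 + 20*√5/3 ≈ 444.91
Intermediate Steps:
d(C) = √2*√C/3 (d(C) = √(C + C)/3 = √(2*C)/3 = (√2*√C)/3 = √2*√C/3)
H(p) = -6 + p*(p + √2*√p/3) (H(p) = p*(p + √2*√p/3) - 1*6 = p*(p + √2*√p/3) - 6 = -6 + p*(p + √2*√p/3))
U(I, h) = 3 + h (U(I, h) = (h + 5) - 2 = (5 + h) - 2 = 3 + h)
H(10) + 24*U(-4, 11) = (-6 + 10² + √2*10^(3/2)/3) + 24*(3 + 11) = (-6 + 100 + √2*(10*√10)/3) + 24*14 = (-6 + 100 + 20*√5/3) + 336 = (94 + 20*√5/3) + 336 = 430 + 20*√5/3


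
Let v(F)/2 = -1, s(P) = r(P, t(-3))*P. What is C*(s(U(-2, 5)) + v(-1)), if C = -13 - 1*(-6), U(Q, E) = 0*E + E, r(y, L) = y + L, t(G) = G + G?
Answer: 49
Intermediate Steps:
t(G) = 2*G
r(y, L) = L + y
U(Q, E) = E (U(Q, E) = 0 + E = E)
s(P) = P*(-6 + P) (s(P) = (2*(-3) + P)*P = (-6 + P)*P = P*(-6 + P))
v(F) = -2 (v(F) = 2*(-1) = -2)
C = -7 (C = -13 + 6 = -7)
C*(s(U(-2, 5)) + v(-1)) = -7*(5*(-6 + 5) - 2) = -7*(5*(-1) - 2) = -7*(-5 - 2) = -7*(-7) = 49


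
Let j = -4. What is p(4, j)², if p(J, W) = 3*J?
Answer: 144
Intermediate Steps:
p(4, j)² = (3*4)² = 12² = 144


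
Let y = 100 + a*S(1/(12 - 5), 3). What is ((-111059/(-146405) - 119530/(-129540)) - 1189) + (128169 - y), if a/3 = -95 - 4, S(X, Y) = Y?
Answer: 242324770542521/1896530370 ≈ 1.2777e+5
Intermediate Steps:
a = -297 (a = 3*(-95 - 4) = 3*(-99) = -297)
y = -791 (y = 100 - 297*3 = 100 - 891 = -791)
((-111059/(-146405) - 119530/(-129540)) - 1189) + (128169 - y) = ((-111059/(-146405) - 119530/(-129540)) - 1189) + (128169 - 1*(-791)) = ((-111059*(-1/146405) - 119530*(-1/129540)) - 1189) + (128169 + 791) = ((111059/146405 + 11953/12954) - 1189) + 128960 = (3188637251/1896530370 - 1189) + 128960 = -2251785972679/1896530370 + 128960 = 242324770542521/1896530370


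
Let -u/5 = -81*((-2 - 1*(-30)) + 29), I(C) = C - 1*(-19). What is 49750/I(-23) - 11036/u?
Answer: -574261447/46170 ≈ -12438.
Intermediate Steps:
I(C) = 19 + C (I(C) = C + 19 = 19 + C)
u = 23085 (u = -(-405)*((-2 - 1*(-30)) + 29) = -(-405)*((-2 + 30) + 29) = -(-405)*(28 + 29) = -(-405)*57 = -5*(-4617) = 23085)
49750/I(-23) - 11036/u = 49750/(19 - 23) - 11036/23085 = 49750/(-4) - 11036*1/23085 = 49750*(-¼) - 11036/23085 = -24875/2 - 11036/23085 = -574261447/46170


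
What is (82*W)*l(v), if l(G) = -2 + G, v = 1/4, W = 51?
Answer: -14637/2 ≈ -7318.5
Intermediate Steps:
v = 1/4 ≈ 0.25000
(82*W)*l(v) = (82*51)*(-2 + 1/4) = 4182*(-7/4) = -14637/2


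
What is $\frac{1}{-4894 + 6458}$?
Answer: $\frac{1}{1564} \approx 0.00063939$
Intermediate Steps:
$\frac{1}{-4894 + 6458} = \frac{1}{1564}$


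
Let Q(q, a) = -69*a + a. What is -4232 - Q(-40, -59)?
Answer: -8244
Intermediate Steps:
Q(q, a) = -68*a
-4232 - Q(-40, -59) = -4232 - (-68)*(-59) = -4232 - 1*4012 = -4232 - 4012 = -8244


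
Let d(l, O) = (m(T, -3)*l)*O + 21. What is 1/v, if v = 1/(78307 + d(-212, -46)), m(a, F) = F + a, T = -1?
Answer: 39320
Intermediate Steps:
d(l, O) = 21 - 4*O*l (d(l, O) = ((-3 - 1)*l)*O + 21 = (-4*l)*O + 21 = -4*O*l + 21 = 21 - 4*O*l)
v = 1/39320 (v = 1/(78307 + (21 - 4*(-46)*(-212))) = 1/(78307 + (21 - 39008)) = 1/(78307 - 38987) = 1/39320 ≈ 2.5432e-5)
1/v = 1/(1/39320) = 39320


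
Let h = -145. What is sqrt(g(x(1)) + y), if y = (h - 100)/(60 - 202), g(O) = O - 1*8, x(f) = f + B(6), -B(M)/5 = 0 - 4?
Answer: sqrt(296922)/142 ≈ 3.8374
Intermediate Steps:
B(M) = 20 (B(M) = -5*(0 - 4) = -5*(-4) = 20)
x(f) = 20 + f (x(f) = f + 20 = 20 + f)
g(O) = -8 + O (g(O) = O - 8 = -8 + O)
y = 245/142 (y = (-145 - 100)/(60 - 202) = -245/(-142) = -245*(-1/142) = 245/142 ≈ 1.7254)
sqrt(g(x(1)) + y) = sqrt((-8 + (20 + 1)) + 245/142) = sqrt((-8 + 21) + 245/142) = sqrt(13 + 245/142) = sqrt(2091/142) = sqrt(296922)/142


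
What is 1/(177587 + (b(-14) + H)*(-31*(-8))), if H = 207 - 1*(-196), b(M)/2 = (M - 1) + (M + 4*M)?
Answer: 1/235371 ≈ 4.2486e-6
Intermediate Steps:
b(M) = -2 + 12*M (b(M) = 2*((M - 1) + (M + 4*M)) = 2*((-1 + M) + 5*M) = 2*(-1 + 6*M) = -2 + 12*M)
H = 403 (H = 207 + 196 = 403)
1/(177587 + (b(-14) + H)*(-31*(-8))) = 1/(177587 + ((-2 + 12*(-14)) + 403)*(-31*(-8))) = 1/(177587 + ((-2 - 168) + 403)*248) = 1/(177587 + (-170 + 403)*248) = 1/(177587 + 233*248) = 1/(177587 + 57784) = 1/235371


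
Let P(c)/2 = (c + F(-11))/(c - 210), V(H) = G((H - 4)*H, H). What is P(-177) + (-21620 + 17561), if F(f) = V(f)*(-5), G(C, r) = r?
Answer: -1570589/387 ≈ -4058.4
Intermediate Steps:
V(H) = H
F(f) = -5*f (F(f) = f*(-5) = -5*f)
P(c) = 2*(55 + c)/(-210 + c) (P(c) = 2*((c - 5*(-11))/(c - 210)) = 2*((c + 55)/(-210 + c)) = 2*((55 + c)/(-210 + c)) = 2*(55 + c)/(-210 + c))
P(-177) + (-21620 + 17561) = 2*(55 - 177)/(-210 - 177) + (-21620 + 17561) = 2*(-122)/(-387) - 4059 = 2*(-1/387)*(-122) - 4059 = 244/387 - 4059 = -1570589/387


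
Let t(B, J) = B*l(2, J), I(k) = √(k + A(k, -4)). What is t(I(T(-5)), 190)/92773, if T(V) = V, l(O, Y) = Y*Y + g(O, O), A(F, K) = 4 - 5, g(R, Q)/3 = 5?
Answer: 36115*I*√6/92773 ≈ 0.95355*I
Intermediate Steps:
g(R, Q) = 15 (g(R, Q) = 3*5 = 15)
A(F, K) = -1
l(O, Y) = 15 + Y² (l(O, Y) = Y*Y + 15 = Y² + 15 = 15 + Y²)
I(k) = √(-1 + k) (I(k) = √(k - 1) = √(-1 + k))
t(B, J) = B*(15 + J²)
t(I(T(-5)), 190)/92773 = (√(-1 - 5)*(15 + 190²))/92773 = (√(-6)*(15 + 36100))*(1/92773) = ((I*√6)*36115)*(1/92773) = (36115*I*√6)*(1/92773) = 36115*I*√6/92773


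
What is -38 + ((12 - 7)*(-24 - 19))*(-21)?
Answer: 4477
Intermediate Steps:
-38 + ((12 - 7)*(-24 - 19))*(-21) = -38 + (5*(-43))*(-21) = -38 - 215*(-21) = -38 + 4515 = 4477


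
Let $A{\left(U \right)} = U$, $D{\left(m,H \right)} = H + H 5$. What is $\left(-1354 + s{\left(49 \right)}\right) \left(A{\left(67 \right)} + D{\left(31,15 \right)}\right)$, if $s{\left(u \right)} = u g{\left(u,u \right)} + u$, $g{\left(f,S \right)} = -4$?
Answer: $-235657$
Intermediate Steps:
$D{\left(m,H \right)} = 6 H$ ($D{\left(m,H \right)} = H + 5 H = 6 H$)
$s{\left(u \right)} = - 3 u$ ($s{\left(u \right)} = u \left(-4\right) + u = - 4 u + u = - 3 u$)
$\left(-1354 + s{\left(49 \right)}\right) \left(A{\left(67 \right)} + D{\left(31,15 \right)}\right) = \left(-1354 - 147\right) \left(67 + 6 \cdot 15\right) = \left(-1354 - 147\right) \left(67 + 90\right) = \left(-1501\right) 157 = -235657$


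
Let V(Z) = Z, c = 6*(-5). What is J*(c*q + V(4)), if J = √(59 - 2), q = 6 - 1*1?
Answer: -146*√57 ≈ -1102.3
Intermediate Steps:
c = -30
q = 5 (q = 6 - 1 = 5)
J = √57 ≈ 7.5498
J*(c*q + V(4)) = √57*(-30*5 + 4) = √57*(-150 + 4) = √57*(-146) = -146*√57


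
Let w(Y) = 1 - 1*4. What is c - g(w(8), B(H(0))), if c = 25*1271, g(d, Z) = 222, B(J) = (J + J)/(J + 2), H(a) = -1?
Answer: 31553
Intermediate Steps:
w(Y) = -3 (w(Y) = 1 - 4 = -3)
B(J) = 2*J/(2 + J) (B(J) = (2*J)/(2 + J) = 2*J/(2 + J))
c = 31775
c - g(w(8), B(H(0))) = 31775 - 1*222 = 31775 - 222 = 31553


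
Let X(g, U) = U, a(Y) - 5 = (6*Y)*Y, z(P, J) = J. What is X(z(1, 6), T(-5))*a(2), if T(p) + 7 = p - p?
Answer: -203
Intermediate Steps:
T(p) = -7 (T(p) = -7 + (p - p) = -7 + 0 = -7)
a(Y) = 5 + 6*Y² (a(Y) = 5 + (6*Y)*Y = 5 + 6*Y²)
X(z(1, 6), T(-5))*a(2) = -7*(5 + 6*2²) = -7*(5 + 6*4) = -7*(5 + 24) = -7*29 = -203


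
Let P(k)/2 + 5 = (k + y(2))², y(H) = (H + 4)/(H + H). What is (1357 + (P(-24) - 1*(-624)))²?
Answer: 35605089/4 ≈ 8.9013e+6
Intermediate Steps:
y(H) = (4 + H)/(2*H) (y(H) = (4 + H)/((2*H)) = (4 + H)*(1/(2*H)) = (4 + H)/(2*H))
P(k) = -10 + 2*(3/2 + k)² (P(k) = -10 + 2*(k + (½)*(4 + 2)/2)² = -10 + 2*(k + (½)*(½)*6)² = -10 + 2*(k + 3/2)² = -10 + 2*(3/2 + k)²)
(1357 + (P(-24) - 1*(-624)))² = (1357 + ((-10 + (3 + 2*(-24))²/2) - 1*(-624)))² = (1357 + ((-10 + (3 - 48)²/2) + 624))² = (1357 + ((-10 + (½)*(-45)²) + 624))² = (1357 + ((-10 + (½)*2025) + 624))² = (1357 + ((-10 + 2025/2) + 624))² = (1357 + (2005/2 + 624))² = (1357 + 3253/2)² = (5967/2)² = 35605089/4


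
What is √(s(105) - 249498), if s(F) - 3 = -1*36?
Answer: I*√249531 ≈ 499.53*I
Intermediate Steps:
s(F) = -33 (s(F) = 3 - 1*36 = 3 - 36 = -33)
√(s(105) - 249498) = √(-33 - 249498) = √(-249531) = I*√249531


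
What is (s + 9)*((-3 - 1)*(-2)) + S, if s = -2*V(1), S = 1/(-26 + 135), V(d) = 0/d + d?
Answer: 6105/109 ≈ 56.009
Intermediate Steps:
V(d) = d (V(d) = 0 + d = d)
S = 1/109 ≈ 0.0091743
s = -2 (s = -2*1 = -2)
(s + 9)*((-3 - 1)*(-2)) + S = (-2 + 9)*((-3 - 1)*(-2)) + 1/109 = 7*(-4*(-2)) + 1/109 = 7*8 + 1/109 = 56 + 1/109 = 6105/109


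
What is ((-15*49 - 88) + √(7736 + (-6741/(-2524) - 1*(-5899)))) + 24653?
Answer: 23830 + 3*√2413328279/1262 ≈ 23947.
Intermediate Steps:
((-15*49 - 88) + √(7736 + (-6741/(-2524) - 1*(-5899)))) + 24653 = ((-735 - 88) + √(7736 + (-6741*(-1/2524) + 5899))) + 24653 = (-823 + √(7736 + (6741/2524 + 5899))) + 24653 = (-823 + √(7736 + 14895817/2524)) + 24653 = (-823 + √(34421481/2524)) + 24653 = (-823 + 3*√2413328279/1262) + 24653 = 23830 + 3*√2413328279/1262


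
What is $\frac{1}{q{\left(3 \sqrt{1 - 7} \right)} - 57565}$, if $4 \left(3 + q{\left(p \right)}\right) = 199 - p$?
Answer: $- \frac{306764}{17644528461} + \frac{4 i \sqrt{6}}{17644528461} \approx -1.7386 \cdot 10^{-5} + 5.553 \cdot 10^{-10} i$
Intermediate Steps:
$q{\left(p \right)} = \frac{187}{4} - \frac{p}{4}$ ($q{\left(p \right)} = -3 + \frac{199 - p}{4} = -3 - \left(- \frac{199}{4} + \frac{p}{4}\right) = \frac{187}{4} - \frac{p}{4}$)
$\frac{1}{q{\left(3 \sqrt{1 - 7} \right)} - 57565} = \frac{1}{\left(\frac{187}{4} - \frac{3 \sqrt{1 - 7}}{4}\right) - 57565} = \frac{1}{\left(\frac{187}{4} - \frac{3 \sqrt{-6}}{4}\right) - 57565} = \frac{1}{\left(\frac{187}{4} - \frac{3 i \sqrt{6}}{4}\right) - 57565} = \frac{1}{- \frac{230073}{4} - \frac{3 i \sqrt{6}}{4}}$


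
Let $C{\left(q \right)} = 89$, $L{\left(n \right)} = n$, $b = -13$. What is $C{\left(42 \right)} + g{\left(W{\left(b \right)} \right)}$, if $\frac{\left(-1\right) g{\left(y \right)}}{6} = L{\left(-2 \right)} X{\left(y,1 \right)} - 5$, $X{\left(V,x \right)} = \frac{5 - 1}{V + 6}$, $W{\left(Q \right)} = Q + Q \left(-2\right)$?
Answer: $\frac{2309}{19} \approx 121.53$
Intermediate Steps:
$W{\left(Q \right)} = - Q$ ($W{\left(Q \right)} = Q - 2 Q = - Q$)
$X{\left(V,x \right)} = \frac{4}{6 + V}$
$g{\left(y \right)} = 30 + \frac{48}{6 + y}$ ($g{\left(y \right)} = - 6 \left(- 2 \frac{4}{6 + y} - 5\right) = - 6 \left(- \frac{8}{6 + y} - 5\right) = - 6 \left(-5 - \frac{8}{6 + y}\right) = 30 + \frac{48}{6 + y}$)
$C{\left(42 \right)} + g{\left(W{\left(b \right)} \right)} = 89 + \frac{6 \left(38 + 5 \left(\left(-1\right) \left(-13\right)\right)\right)}{6 - -13} = 89 + \frac{6 \left(38 + 5 \cdot 13\right)}{6 + 13} = 89 + \frac{6 \left(38 + 65\right)}{19} = 89 + 6 \cdot \frac{1}{19} \cdot 103 = 89 + \frac{618}{19} = \frac{2309}{19}$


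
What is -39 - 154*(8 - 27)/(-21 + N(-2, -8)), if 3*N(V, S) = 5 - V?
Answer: -783/4 ≈ -195.75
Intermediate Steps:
N(V, S) = 5/3 - V/3 (N(V, S) = (5 - V)/3 = 5/3 - V/3)
-39 - 154*(8 - 27)/(-21 + N(-2, -8)) = -39 - 154*(8 - 27)/(-21 + (5/3 - ⅓*(-2))) = -39 - (-2926)/(-21 + (5/3 + ⅔)) = -39 - (-2926)/(-21 + 7/3) = -39 - (-2926)/(-56/3) = -39 - (-2926)*(-3)/56 = -39 - 154*57/56 = -39 - 627/4 = -783/4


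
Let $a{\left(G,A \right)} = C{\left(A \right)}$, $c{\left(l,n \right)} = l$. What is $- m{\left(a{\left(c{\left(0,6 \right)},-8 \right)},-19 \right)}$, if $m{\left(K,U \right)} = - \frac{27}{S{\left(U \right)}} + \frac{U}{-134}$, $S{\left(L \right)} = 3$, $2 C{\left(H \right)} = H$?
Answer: $\frac{1187}{134} \approx 8.8582$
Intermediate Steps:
$C{\left(H \right)} = \frac{H}{2}$
$a{\left(G,A \right)} = \frac{A}{2}$
$m{\left(K,U \right)} = -9 - \frac{U}{134}$ ($m{\left(K,U \right)} = - \frac{27}{3} + \frac{U}{-134} = \left(-27\right) \frac{1}{3} + U \left(- \frac{1}{134}\right) = -9 - \frac{U}{134}$)
$- m{\left(a{\left(c{\left(0,6 \right)},-8 \right)},-19 \right)} = - (-9 - - \frac{19}{134}) = - (-9 + \frac{19}{134}) = \left(-1\right) \left(- \frac{1187}{134}\right) = \frac{1187}{134}$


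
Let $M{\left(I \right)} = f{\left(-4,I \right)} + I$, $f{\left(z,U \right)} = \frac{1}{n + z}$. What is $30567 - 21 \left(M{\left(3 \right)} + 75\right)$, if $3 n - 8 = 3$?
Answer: $28992$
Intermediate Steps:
$n = \frac{11}{3}$ ($n = \frac{8}{3} + \frac{1}{3} \cdot 3 = \frac{8}{3} + 1 = \frac{11}{3} \approx 3.6667$)
$f{\left(z,U \right)} = \frac{1}{\frac{11}{3} + z}$
$M{\left(I \right)} = -3 + I$ ($M{\left(I \right)} = \frac{3}{11 + 3 \left(-4\right)} + I = \frac{3}{11 - 12} + I = \frac{3}{-1} + I = 3 \left(-1\right) + I = -3 + I$)
$30567 - 21 \left(M{\left(3 \right)} + 75\right) = 30567 - 21 \left(\left(-3 + 3\right) + 75\right) = 30567 - 21 \left(0 + 75\right) = 30567 - 21 \cdot 75 = 30567 - 1575 = 28992$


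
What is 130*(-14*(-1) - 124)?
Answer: -14300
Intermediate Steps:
130*(-14*(-1) - 124) = 130*(14 - 124) = 130*(-110) = -14300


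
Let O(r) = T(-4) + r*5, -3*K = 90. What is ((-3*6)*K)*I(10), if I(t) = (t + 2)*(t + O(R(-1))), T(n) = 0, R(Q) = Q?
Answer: 32400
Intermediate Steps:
K = -30 (K = -1/3*90 = -30)
O(r) = 5*r (O(r) = 0 + r*5 = 0 + 5*r = 5*r)
I(t) = (-5 + t)*(2 + t) (I(t) = (t + 2)*(t + 5*(-1)) = (2 + t)*(t - 5) = (2 + t)*(-5 + t) = (-5 + t)*(2 + t))
((-3*6)*K)*I(10) = (-3*6*(-30))*(-10 + 10**2 - 3*10) = (-18*(-30))*(-10 + 100 - 30) = 540*60 = 32400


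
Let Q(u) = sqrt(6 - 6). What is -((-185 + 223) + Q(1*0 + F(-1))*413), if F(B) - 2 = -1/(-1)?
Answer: -38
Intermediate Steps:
F(B) = 3 (F(B) = 2 - 1/(-1) = 2 - 1*(-1) = 2 + 1 = 3)
Q(u) = 0 (Q(u) = sqrt(0) = 0)
-((-185 + 223) + Q(1*0 + F(-1))*413) = -((-185 + 223) + 0*413) = -(38 + 0) = -1*38 = -38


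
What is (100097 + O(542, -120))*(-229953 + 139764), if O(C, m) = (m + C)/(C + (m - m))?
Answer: -2446511728122/271 ≈ -9.0277e+9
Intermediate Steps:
O(C, m) = (C + m)/C (O(C, m) = (C + m)/(C + 0) = (C + m)/C)
(100097 + O(542, -120))*(-229953 + 139764) = (100097 + (542 - 120)/542)*(-229953 + 139764) = (100097 + (1/542)*422)*(-90189) = (100097 + 211/271)*(-90189) = (27126498/271)*(-90189) = -2446511728122/271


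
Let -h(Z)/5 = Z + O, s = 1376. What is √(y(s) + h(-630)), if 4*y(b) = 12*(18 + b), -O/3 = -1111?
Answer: 3*I*√1037 ≈ 96.607*I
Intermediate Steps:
O = 3333 (O = -3*(-1111) = 3333)
h(Z) = -16665 - 5*Z (h(Z) = -5*(Z + 3333) = -5*(3333 + Z) = -16665 - 5*Z)
y(b) = 54 + 3*b (y(b) = (12*(18 + b))/4 = (216 + 12*b)/4 = 54 + 3*b)
√(y(s) + h(-630)) = √((54 + 3*1376) + (-16665 - 5*(-630))) = √((54 + 4128) + (-16665 + 3150)) = √(4182 - 13515) = √(-9333) = 3*I*√1037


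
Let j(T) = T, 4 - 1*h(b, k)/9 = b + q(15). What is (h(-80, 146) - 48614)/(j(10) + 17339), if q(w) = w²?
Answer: -49883/17349 ≈ -2.8753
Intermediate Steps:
h(b, k) = -1989 - 9*b (h(b, k) = 36 - 9*(b + 15²) = 36 - 9*(b + 225) = 36 - 9*(225 + b) = 36 + (-2025 - 9*b) = -1989 - 9*b)
(h(-80, 146) - 48614)/(j(10) + 17339) = ((-1989 - 9*(-80)) - 48614)/(10 + 17339) = ((-1989 + 720) - 48614)/17349 = (-1269 - 48614)*(1/17349) = -49883*1/17349 = -49883/17349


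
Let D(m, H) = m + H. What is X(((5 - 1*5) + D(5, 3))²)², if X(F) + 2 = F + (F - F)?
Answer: 3844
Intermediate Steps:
D(m, H) = H + m
X(F) = -2 + F (X(F) = -2 + (F + (F - F)) = -2 + (F + 0) = -2 + F)
X(((5 - 1*5) + D(5, 3))²)² = (-2 + ((5 - 1*5) + (3 + 5))²)² = (-2 + ((5 - 5) + 8)²)² = (-2 + (0 + 8)²)² = (-2 + 8²)² = (-2 + 64)² = 62² = 3844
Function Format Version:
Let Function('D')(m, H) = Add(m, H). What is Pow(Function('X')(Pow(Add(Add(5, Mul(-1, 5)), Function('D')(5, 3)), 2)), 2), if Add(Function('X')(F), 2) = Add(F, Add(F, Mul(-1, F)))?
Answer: 3844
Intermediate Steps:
Function('D')(m, H) = Add(H, m)
Function('X')(F) = Add(-2, F) (Function('X')(F) = Add(-2, Add(F, Add(F, Mul(-1, F)))) = Add(-2, Add(F, 0)) = Add(-2, F))
Pow(Function('X')(Pow(Add(Add(5, Mul(-1, 5)), Function('D')(5, 3)), 2)), 2) = Pow(Add(-2, Pow(Add(Add(5, Mul(-1, 5)), Add(3, 5)), 2)), 2) = Pow(Add(-2, Pow(Add(Add(5, -5), 8), 2)), 2) = Pow(Add(-2, Pow(Add(0, 8), 2)), 2) = Pow(Add(-2, Pow(8, 2)), 2) = Pow(Add(-2, 64), 2) = Pow(62, 2) = 3844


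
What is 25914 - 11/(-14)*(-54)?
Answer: 181101/7 ≈ 25872.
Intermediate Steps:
25914 - 11/(-14)*(-54) = 25914 - 11*(-1/14)*(-54) = 25914 - (-11)*(-54)/14 = 25914 - 1*297/7 = 25914 - 297/7 = 181101/7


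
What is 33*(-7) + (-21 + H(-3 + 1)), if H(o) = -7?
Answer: -259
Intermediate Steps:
33*(-7) + (-21 + H(-3 + 1)) = 33*(-7) + (-21 - 7) = -231 - 28 = -259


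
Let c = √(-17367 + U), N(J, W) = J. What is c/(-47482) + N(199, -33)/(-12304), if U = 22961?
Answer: -199/12304 - √5594/47482 ≈ -0.017749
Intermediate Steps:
c = √5594 (c = √(-17367 + 22961) = √5594 ≈ 74.793)
c/(-47482) + N(199, -33)/(-12304) = √5594/(-47482) + 199/(-12304) = √5594*(-1/47482) + 199*(-1/12304) = -√5594/47482 - 199/12304 = -199/12304 - √5594/47482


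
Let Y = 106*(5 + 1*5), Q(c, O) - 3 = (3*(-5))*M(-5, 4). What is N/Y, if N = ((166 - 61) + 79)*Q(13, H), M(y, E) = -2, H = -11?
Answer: 1518/265 ≈ 5.7283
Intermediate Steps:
Q(c, O) = 33 (Q(c, O) = 3 + (3*(-5))*(-2) = 3 - 15*(-2) = 3 + 30 = 33)
Y = 1060 (Y = 106*(5 + 5) = 106*10 = 1060)
N = 6072 (N = ((166 - 61) + 79)*33 = (105 + 79)*33 = 184*33 = 6072)
N/Y = 6072/1060 = 6072*(1/1060) = 1518/265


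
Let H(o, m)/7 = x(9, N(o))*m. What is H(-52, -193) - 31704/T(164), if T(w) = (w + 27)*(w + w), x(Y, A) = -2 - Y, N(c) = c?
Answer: 116372528/7831 ≈ 14861.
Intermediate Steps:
H(o, m) = -77*m (H(o, m) = 7*((-2 - 1*9)*m) = 7*((-2 - 9)*m) = 7*(-11*m) = -77*m)
T(w) = 2*w*(27 + w) (T(w) = (27 + w)*(2*w) = 2*w*(27 + w))
H(-52, -193) - 31704/T(164) = -77*(-193) - 31704/(2*164*(27 + 164)) = 14861 - 31704/(2*164*191) = 14861 - 31704/62648 = 14861 - 1*3963/7831 = 14861 - 3963/7831 = 116372528/7831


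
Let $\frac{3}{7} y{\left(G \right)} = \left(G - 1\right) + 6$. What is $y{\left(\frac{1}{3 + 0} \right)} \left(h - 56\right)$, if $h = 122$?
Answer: $\frac{2464}{3} \approx 821.33$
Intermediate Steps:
$y{\left(G \right)} = \frac{35}{3} + \frac{7 G}{3}$ ($y{\left(G \right)} = \frac{7 \left(\left(G - 1\right) + 6\right)}{3} = \frac{7 \left(\left(-1 + G\right) + 6\right)}{3} = \frac{7 \left(5 + G\right)}{3} = \frac{35}{3} + \frac{7 G}{3}$)
$y{\left(\frac{1}{3 + 0} \right)} \left(h - 56\right) = \left(\frac{35}{3} + \frac{7}{3 \left(3 + 0\right)}\right) \left(122 - 56\right) = \left(\frac{35}{3} + \frac{7}{3 \cdot 3}\right) 66 = \left(\frac{35}{3} + \frac{7}{3} \cdot \frac{1}{3}\right) 66 = \left(\frac{35}{3} + \frac{7}{9}\right) 66 = \frac{112}{9} \cdot 66 = \frac{2464}{3}$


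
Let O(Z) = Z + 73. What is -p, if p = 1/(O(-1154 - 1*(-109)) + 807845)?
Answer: -1/806873 ≈ -1.2394e-6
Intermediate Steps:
O(Z) = 73 + Z
p = 1/806873 (p = 1/((73 + (-1154 - 1*(-109))) + 807845) = 1/((73 + (-1154 + 109)) + 807845) = 1/((73 - 1045) + 807845) = 1/(-972 + 807845) = 1/806873 ≈ 1.2394e-6)
-p = -1*1/806873 = -1/806873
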